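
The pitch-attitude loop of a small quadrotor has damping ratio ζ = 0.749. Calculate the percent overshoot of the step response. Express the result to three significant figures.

For an underdamped second-order system, %OS = 100·exp(−πζ/√(1−ζ²)).
πζ/√(1−ζ²) = π·0.749/√(1−0.561) = 3.551, so %OS = 100·e^(−3.551) = 2.87%.

%OS ≈ 2.87%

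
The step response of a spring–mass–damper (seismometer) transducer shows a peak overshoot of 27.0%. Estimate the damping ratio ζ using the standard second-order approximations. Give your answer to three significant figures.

ζ ≈ 0.385

Inverting the overshoot relation: ζ = |ln 0.270|/√(π² + ln²0.270) = 0.385.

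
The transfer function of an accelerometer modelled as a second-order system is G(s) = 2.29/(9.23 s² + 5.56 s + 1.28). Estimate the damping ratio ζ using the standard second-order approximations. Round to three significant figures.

ζ ≈ 0.809

Dividing through by 9.23: denominator becomes s² + 0.6024 s + 0.1387.
So ω_n = √0.1387 = 0.372 rad/s and ζ = 0.6024/(2·0.372) = 0.809.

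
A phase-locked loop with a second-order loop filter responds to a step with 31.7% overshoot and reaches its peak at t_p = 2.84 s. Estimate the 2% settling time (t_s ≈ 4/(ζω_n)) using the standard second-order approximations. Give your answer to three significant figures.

ζ from %OS: ζ = |ln 0.317|/√(π²+ln²0.317) = 0.343.
From t_p = π/ω_d, ω_d = π/2.84 = 1.11 rad/s, so ω_n = ω_d/√(1−ζ²) = 1.18 rad/s.
t_s ≈ 4/(ζω_n) = 4/(0.343·1.18) = 9.89 s.

t_s ≈ 9.89 s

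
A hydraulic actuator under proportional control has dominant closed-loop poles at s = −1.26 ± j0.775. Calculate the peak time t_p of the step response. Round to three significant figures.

t_p = π/ω_d with ω_d = 0.775 (the imaginary part), so t_p = 4.05 s.

t_p ≈ 4.05 s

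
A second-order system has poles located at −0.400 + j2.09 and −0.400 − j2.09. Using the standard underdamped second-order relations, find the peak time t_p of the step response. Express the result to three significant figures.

t_p ≈ 1.50 s

t_p = π/ω_d with ω_d = 2.09 (the imaginary part), so t_p = 1.50 s.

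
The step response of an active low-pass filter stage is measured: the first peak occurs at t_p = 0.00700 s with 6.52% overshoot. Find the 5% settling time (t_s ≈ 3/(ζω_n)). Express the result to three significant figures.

The overshoot fixes ζ = −ln(OS)/√(π²+ln²(OS)) = 0.656.
From t_p = π/ω_d, ω_d = π/0.00700 = 449 rad/s, so ω_n = ω_d/√(1−ζ²) = 595 rad/s.
t_s ≈ 3/(ζω_n) = 3/(0.656·595) = 0.00769 s.

t_s ≈ 0.00769 s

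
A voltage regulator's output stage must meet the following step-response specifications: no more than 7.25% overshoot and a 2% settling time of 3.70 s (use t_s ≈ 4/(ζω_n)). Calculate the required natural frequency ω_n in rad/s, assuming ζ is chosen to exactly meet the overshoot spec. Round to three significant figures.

ω_n ≈ 1.69 rad/s

From %OS = 100·exp(−πζ/√(1−ζ²)), invert to get ζ = −ln(OS)/√(π² + ln²(OS)) with OS = 0.0725.
−ln 0.0725 = 2.624, so ζ = 2.624/√(π² + 6.886) = 0.641.
Then ω_n = 4/(ζ t_s) = 4/(0.641 × 3.70) = 1.69 rad/s.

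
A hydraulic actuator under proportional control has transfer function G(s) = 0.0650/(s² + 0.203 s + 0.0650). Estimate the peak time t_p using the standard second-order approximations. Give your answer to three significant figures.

t_p ≈ 13.4 s

ω_n = √0.0650 = 0.255 rad/s; ζ = 0.203/(2·0.255) = 0.398.
The damped frequency ω_d = ω_n√(1−ζ²) = 0.234 rad/s. Then t_p = π/ω_d = 13.4 s.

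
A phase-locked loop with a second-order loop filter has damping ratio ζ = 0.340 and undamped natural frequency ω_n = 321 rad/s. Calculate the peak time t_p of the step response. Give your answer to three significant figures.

The damped frequency is ω_d = ω_n√(1−ζ²) = 321·√(1−0.116) = 302 rad/s.
Peak time t_p = π/ω_d = π/302 = 0.0104 s.

t_p ≈ 0.0104 s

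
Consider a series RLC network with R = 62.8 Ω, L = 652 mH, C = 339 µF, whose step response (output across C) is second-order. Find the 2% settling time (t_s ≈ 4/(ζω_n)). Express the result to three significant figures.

t_s ≈ 0.0831 s

For a series RLC circuit (capacitor voltage as output), ω_n = 1/√(LC) = 1/√(652 mH · 339 µF) = 67.3 rad/s.
ζ = (R/2)·√(C/L) = (62.8/2)·√(339 µF/652 mH) = 0.716.
t_s ≈ 4/(ζω_n) = 0.0831 s.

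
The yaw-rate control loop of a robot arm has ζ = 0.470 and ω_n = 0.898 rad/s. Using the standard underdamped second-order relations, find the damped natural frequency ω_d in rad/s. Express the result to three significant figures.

ω_d = ω_n√(1−ζ²) = 0.898·√0.779 = 0.793 rad/s.

ω_d ≈ 0.793 rad/s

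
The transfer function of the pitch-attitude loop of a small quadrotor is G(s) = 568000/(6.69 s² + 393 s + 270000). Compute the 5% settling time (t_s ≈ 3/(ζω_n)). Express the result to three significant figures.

Dividing through by 6.69: denominator becomes s² + 58.74 s + 40360.
So ω_n = √40360 = 201 rad/s and ζ = 58.74/(2·201) = 0.146.
t_s ≈ 3/(ζω_n) = 0.102 s.

t_s ≈ 0.102 s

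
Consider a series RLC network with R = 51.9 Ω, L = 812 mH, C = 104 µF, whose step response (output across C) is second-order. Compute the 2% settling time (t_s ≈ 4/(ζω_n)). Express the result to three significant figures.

t_s ≈ 0.125 s

For a series RLC circuit (capacitor voltage as output), ω_n = 1/√(LC) = 1/√(812 mH · 104 µF) = 109 rad/s.
ζ = (R/2)·√(C/L) = (51.9/2)·√(104 µF/812 mH) = 0.294.
t_s ≈ 4/(ζω_n) = 0.125 s.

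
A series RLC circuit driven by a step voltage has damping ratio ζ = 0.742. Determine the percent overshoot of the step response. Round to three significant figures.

%OS ≈ 3.09%

For an underdamped second-order system, %OS = 100·exp(−πζ/√(1−ζ²)).
πζ/√(1−ζ²) = π·0.742/√(1−0.551) = 3.477, so %OS = 100·e^(−3.477) = 3.09%.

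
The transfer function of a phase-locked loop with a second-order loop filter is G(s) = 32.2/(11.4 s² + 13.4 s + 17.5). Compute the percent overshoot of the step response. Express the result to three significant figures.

%OS ≈ 18.4%

Dividing through by 11.4: denominator becomes s² + 1.175 s + 1.535.
So ω_n = √1.535 = 1.24 rad/s and ζ = 1.175/(2·1.24) = 0.474.
Overshoot: exp(−π·0.474/√(1−0.474²)) = 0.184, i.e. 18.4%.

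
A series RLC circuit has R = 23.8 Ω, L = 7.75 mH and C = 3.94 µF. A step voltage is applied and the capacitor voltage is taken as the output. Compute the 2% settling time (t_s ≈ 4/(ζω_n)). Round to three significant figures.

For a series RLC circuit (capacitor voltage as output), ω_n = 1/√(LC) = 1/√(7.75 mH · 3.94 µF) = 5720 rad/s.
ζ = (R/2)·√(C/L) = (23.8/2)·√(3.94 µF/7.75 mH) = 0.268.
t_s ≈ 4/(ζω_n) = 0.00261 s.

t_s ≈ 0.00261 s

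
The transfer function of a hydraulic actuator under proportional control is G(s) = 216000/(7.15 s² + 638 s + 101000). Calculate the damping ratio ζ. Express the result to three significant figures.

Dividing through by 7.15: denominator becomes s² + 89.23 s + 14130.
So ω_n = √14130 = 119 rad/s and ζ = 89.23/(2·119) = 0.375.

ζ ≈ 0.375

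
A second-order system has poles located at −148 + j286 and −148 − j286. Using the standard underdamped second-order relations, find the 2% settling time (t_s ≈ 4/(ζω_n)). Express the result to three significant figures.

t_s ≈ 0.0270 s

For poles at −σ ± jω_d, ζω_n = σ = 148, so t_s ≈ 4/σ = 0.0270 s.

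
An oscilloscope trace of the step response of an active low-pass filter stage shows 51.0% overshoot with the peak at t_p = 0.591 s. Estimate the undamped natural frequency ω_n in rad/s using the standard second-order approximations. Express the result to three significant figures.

ω_n ≈ 5.44 rad/s

From the overshoot, ζ = −ln(OS)/√(π²+ln²(OS)) = 0.210.
From t_p = π/ω_d, ω_d = π/0.591 = 5.32 rad/s, so ω_n = ω_d/√(1−ζ²) = 5.44 rad/s.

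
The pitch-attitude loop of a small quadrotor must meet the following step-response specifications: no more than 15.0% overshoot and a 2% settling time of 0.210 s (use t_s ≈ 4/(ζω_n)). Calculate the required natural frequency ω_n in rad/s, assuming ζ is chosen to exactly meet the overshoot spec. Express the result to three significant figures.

ω_n ≈ 36.8 rad/s

ζ = −ln(OS)/√(π² + (ln OS)²). With OS = 0.150, ln OS = −1.897 and ζ = 1.897/3.670 = 0.517.
From t_s ≈ 4/(ζω_n): ω_n = 4/(ζ·t_s) = 4/(0.517·0.210) = 36.8 rad/s.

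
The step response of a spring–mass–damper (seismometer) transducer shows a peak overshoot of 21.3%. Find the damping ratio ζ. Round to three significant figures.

ζ ≈ 0.442

From %OS = 100·exp(−πζ/√(1−ζ²)), invert to get ζ = −ln(OS)/√(π² + ln²(OS)) with OS = 0.213.
−ln 0.213 = 1.546, so ζ = 1.546/√(π² + 2.392) = 0.442.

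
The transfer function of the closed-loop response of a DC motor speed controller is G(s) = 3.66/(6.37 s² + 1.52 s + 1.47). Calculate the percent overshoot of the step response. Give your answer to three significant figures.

Dividing through by 6.37: denominator becomes s² + 0.2386 s + 0.2308.
So ω_n = √0.2308 = 0.480 rad/s and ζ = 0.2386/(2·0.480) = 0.248.
%OS = 100·exp(−πζ/√(1−ζ²)) = 44.7%.

%OS ≈ 44.7%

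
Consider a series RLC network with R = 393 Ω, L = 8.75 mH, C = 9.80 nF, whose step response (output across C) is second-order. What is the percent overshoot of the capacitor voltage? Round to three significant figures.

For a series RLC circuit (capacitor voltage as output), ω_n = 1/√(LC) = 1/√(8.75 mH · 9.80 nF) = 108000 rad/s.
ζ = (R/2)·√(C/L) = (393/2)·√(9.80 nF/8.75 mH) = 0.208.
Overshoot: exp(−π·0.208/√(1−0.208²)) = 0.513, i.e. 51.3%.

%OS ≈ 51.3%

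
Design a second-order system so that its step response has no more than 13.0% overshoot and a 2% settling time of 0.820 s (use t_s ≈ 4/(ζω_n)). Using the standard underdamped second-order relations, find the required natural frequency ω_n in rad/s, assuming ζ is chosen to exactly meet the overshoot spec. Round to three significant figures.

ζ = −ln(OS)/√(π² + (ln OS)²). With OS = 0.130, ln OS = −2.040 and ζ = 2.040/3.746 = 0.545.
From t_s ≈ 4/(ζω_n): ω_n = 4/(ζ·t_s) = 4/(0.545·0.820) = 8.96 rad/s.

ω_n ≈ 8.96 rad/s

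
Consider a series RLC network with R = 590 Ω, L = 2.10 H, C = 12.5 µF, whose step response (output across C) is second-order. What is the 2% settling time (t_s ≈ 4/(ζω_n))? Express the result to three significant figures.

For a series RLC circuit (capacitor voltage as output), ω_n = 1/√(LC) = 1/√(2.10 H · 12.5 µF) = 195 rad/s.
ζ = (R/2)·√(C/L) = (590/2)·√(12.5 µF/2.10 H) = 0.720.
t_s ≈ 4/(ζω_n) = 0.0285 s.

t_s ≈ 0.0285 s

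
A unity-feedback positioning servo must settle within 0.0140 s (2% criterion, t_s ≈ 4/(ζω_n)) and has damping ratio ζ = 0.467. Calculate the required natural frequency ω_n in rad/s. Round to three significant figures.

ω_n ≈ 612 rad/s

Rearranging t_s ≈ 4/(ζω_n) gives ω_n = 4/(ζ·t_s) = 4/(0.467 × 0.0140) = 612 rad/s.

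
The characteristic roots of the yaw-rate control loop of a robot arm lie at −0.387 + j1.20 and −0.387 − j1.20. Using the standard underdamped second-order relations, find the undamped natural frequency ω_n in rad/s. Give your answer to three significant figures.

ω_n ≈ 1.26 rad/s

|pole| = ω_n = √(0.387² + 1.20²) = 1.26 rad/s; ζ = cos θ = σ/ω_n = 0.307.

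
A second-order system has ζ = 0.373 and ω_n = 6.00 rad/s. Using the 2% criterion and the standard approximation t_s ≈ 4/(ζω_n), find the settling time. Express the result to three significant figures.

t_s ≈ 1.79 s

t_s ≈ 4/(ζω_n) = 4/(0.373 × 6.00) = 1.79 s.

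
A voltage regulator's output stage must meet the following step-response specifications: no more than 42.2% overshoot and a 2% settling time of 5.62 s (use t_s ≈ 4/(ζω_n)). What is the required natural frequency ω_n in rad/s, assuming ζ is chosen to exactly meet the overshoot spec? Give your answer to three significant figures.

ω_n ≈ 2.69 rad/s

ζ = −ln(OS)/√(π² + (ln OS)²). With OS = 0.422, ln OS = −0.8627 and ζ = 0.8627/3.258 = 0.265.
From t_s ≈ 4/(ζω_n): ω_n = 4/(ζ·t_s) = 4/(0.265·5.62) = 2.69 rad/s.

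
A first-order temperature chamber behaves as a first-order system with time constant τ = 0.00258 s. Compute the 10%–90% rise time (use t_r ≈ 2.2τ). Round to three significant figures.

t_r ≈ 0.00568 s

t_r ≈ 2.2τ = 0.00568 s.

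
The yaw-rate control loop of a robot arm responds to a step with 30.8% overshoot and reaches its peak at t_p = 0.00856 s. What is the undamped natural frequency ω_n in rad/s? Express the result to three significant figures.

ζ from %OS: ζ = |ln 0.308|/√(π²+ln²0.308) = 0.351.
From t_p = π/ω_d, ω_d = π/0.00856 = 367 rad/s, so ω_n = ω_d/√(1−ζ²) = 392 rad/s.

ω_n ≈ 392 rad/s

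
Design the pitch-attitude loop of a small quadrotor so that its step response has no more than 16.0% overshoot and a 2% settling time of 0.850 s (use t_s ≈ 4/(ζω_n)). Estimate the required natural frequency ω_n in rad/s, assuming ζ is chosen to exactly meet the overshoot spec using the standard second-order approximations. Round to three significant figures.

ω_n ≈ 9.34 rad/s

Inverting the overshoot relation: ζ = |ln 0.160|/√(π² + ln²0.160) = 0.504.
From t_s ≈ 4/(ζω_n): ω_n = 4/(ζ·t_s) = 4/(0.504·0.850) = 9.34 rad/s.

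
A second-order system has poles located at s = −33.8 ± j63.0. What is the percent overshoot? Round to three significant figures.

%OS ≈ 18.5%

With σ = 33.8, ω_d = 63.0: ω_n = √(σ²+ω_d²) = 71.5 rad/s, ζ = σ/ω_n = 0.473.
%OS = 100 e^{−πζ/√(1−ζ²)} with ζ = 0.473 gives 18.5%.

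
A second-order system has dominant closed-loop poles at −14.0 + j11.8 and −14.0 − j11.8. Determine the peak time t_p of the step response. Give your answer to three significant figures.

t_p = π/ω_d with ω_d = 11.8 (the imaginary part), so t_p = 0.266 s.

t_p ≈ 0.266 s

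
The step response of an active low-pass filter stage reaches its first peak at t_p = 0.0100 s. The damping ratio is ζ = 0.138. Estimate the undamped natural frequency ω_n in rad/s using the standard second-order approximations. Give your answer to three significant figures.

Peak time t_p = π/ω_d, so ω_d = π/t_p = π/0.0100 = 314 rad/s.
ω_n = ω_d/√(1−ζ²) = 314/√0.981 = 317 rad/s.

ω_n ≈ 317 rad/s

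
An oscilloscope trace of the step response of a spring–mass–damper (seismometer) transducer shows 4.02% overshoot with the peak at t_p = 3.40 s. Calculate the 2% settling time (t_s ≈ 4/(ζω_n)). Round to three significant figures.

t_s ≈ 4.23 s

From the overshoot, ζ = −ln(OS)/√(π²+ln²(OS)) = 0.715.
From t_p = π/ω_d, ω_d = π/3.40 = 0.924 rad/s, so ω_n = ω_d/√(1−ζ²) = 1.32 rad/s.
t_s ≈ 4/(ζω_n) = 4/(0.715·1.32) = 4.23 s.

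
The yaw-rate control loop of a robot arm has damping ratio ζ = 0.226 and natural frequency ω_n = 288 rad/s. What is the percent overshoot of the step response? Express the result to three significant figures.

%OS ≈ 48.2%

For an underdamped second-order system, %OS = 100·exp(−πζ/√(1−ζ²)).
πζ/√(1−ζ²) = π·0.226/√(1−0.0511) = 0.7289, so %OS = 100·e^(−0.7289) = 48.2%.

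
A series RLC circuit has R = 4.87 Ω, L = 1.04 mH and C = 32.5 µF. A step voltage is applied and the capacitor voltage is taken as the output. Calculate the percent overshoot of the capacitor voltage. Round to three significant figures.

%OS ≈ 22.4%

For a series RLC circuit (capacitor voltage as output), ω_n = 1/√(LC) = 1/√(1.04 mH · 32.5 µF) = 5440 rad/s.
ζ = (R/2)·√(C/L) = (4.87/2)·√(32.5 µF/1.04 mH) = 0.430.
%OS = 100 e^{−πζ/√(1−ζ²)} with ζ = 0.430 gives 22.4%.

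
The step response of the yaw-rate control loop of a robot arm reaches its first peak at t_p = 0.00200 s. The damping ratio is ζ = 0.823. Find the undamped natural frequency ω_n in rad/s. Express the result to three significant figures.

Peak time t_p = π/ω_d, so ω_d = π/t_p = π/0.00200 = 1570 rad/s.
ω_n = ω_d/√(1−ζ²) = 1570/√0.323 = 2770 rad/s.

ω_n ≈ 2770 rad/s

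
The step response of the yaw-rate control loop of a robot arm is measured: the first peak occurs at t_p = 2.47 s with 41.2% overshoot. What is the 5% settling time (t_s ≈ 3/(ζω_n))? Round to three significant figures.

ζ from %OS: ζ = |ln 0.412|/√(π²+ln²0.412) = 0.272.
t_p = π/ω_d ⇒ ω_d = 1.27 rad/s; then ω_n = ω_d/√(1−ζ²) = 1.32 rad/s.
t_s ≈ 3/(ζω_n) = 3/(0.272·1.32) = 8.36 s.

t_s ≈ 8.36 s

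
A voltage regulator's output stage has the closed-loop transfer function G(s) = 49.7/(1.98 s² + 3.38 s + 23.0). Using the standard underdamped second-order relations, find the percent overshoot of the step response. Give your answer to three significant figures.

Dividing through by 1.98: denominator becomes s² + 1.707 s + 11.62.
So ω_n = √11.62 = 3.41 rad/s and ζ = 1.707/(2·3.41) = 0.250.
%OS = 100 e^{−πζ/√(1−ζ²)} with ζ = 0.250 gives 44.4%.

%OS ≈ 44.4%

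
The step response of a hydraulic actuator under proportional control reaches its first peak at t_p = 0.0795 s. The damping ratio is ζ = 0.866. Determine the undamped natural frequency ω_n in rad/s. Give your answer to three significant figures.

ω_n ≈ 79.0 rad/s

Peak time t_p = π/ω_d, so ω_d = π/t_p = π/0.0795 = 39.5 rad/s.
ω_n = ω_d/√(1−ζ²) = 39.5/√0.250 = 79.0 rad/s.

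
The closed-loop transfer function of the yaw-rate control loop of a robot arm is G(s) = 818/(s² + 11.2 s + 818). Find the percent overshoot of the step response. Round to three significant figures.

Matching coefficients with s² + 2ζω_n s + ω_n² gives ω_n² = 818 ⇒ ω_n = 28.6 rad/s, and ζ = 11.2/(2ω_n) = 0.196.
%OS = 100·exp(−πζ/√(1−ζ²)) = 53.4%.

%OS ≈ 53.4%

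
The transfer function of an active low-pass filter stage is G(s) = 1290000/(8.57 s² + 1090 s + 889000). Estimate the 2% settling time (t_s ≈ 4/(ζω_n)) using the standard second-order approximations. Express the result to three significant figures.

t_s ≈ 0.0629 s

Dividing through by 8.57: denominator becomes s² + 127.2 s + 103700.
So ω_n = √103700 = 322 rad/s and ζ = 127.2/(2·322) = 0.197.
t_s ≈ 4/(ζω_n) = 0.0629 s.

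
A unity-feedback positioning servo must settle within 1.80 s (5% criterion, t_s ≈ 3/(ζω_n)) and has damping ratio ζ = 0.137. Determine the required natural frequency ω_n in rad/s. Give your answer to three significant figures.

Rearranging t_s ≈ 3/(ζω_n) gives ω_n = 3/(ζ·t_s) = 3/(0.137 × 1.80) = 12.2 rad/s.

ω_n ≈ 12.2 rad/s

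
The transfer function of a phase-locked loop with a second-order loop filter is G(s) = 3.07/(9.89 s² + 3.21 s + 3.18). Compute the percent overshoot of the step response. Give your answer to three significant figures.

Dividing through by 9.89: denominator becomes s² + 0.3246 s + 0.3215.
So ω_n = √0.3215 = 0.567 rad/s and ζ = 0.3246/(2·0.567) = 0.286.
%OS = 100·exp(−πζ/√(1−ζ²)) = 39.1%.

%OS ≈ 39.1%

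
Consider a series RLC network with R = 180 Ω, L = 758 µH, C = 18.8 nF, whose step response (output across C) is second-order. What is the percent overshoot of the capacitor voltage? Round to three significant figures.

%OS ≈ 20.7%

For a series RLC circuit (capacitor voltage as output), ω_n = 1/√(LC) = 1/√(758 µH · 18.8 nF) = 265000 rad/s.
ζ = (R/2)·√(C/L) = (180/2)·√(18.8 nF/758 µH) = 0.448.
%OS = 100 e^{−πζ/√(1−ζ²)} with ζ = 0.448 gives 20.7%.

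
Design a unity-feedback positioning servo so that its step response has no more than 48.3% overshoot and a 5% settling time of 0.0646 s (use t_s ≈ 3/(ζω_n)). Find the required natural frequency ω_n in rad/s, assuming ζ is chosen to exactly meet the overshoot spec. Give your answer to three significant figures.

ζ = −ln(OS)/√(π² + (ln OS)²). With OS = 0.483, ln OS = −0.7277 and ζ = 0.7277/3.225 = 0.226.
Then ω_n = 3/(ζ t_s) = 3/(0.226 × 0.0646) = 206 rad/s.

ω_n ≈ 206 rad/s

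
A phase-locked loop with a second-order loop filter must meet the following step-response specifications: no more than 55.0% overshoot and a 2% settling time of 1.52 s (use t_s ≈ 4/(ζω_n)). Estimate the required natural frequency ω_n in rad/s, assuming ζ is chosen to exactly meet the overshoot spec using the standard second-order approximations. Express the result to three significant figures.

ζ = −ln(OS)/√(π² + (ln OS)²). With OS = 0.550, ln OS = −0.5978 and ζ = 0.5978/3.198 = 0.187.
From t_s ≈ 4/(ζω_n): ω_n = 4/(ζ·t_s) = 4/(0.187·1.52) = 14.1 rad/s.

ω_n ≈ 14.1 rad/s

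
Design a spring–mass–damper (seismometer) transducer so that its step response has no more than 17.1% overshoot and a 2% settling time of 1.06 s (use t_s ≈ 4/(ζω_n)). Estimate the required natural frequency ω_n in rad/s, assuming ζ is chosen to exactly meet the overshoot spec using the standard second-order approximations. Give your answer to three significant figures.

ω_n ≈ 7.70 rad/s

ζ = −ln(OS)/√(π² + (ln OS)²). With OS = 0.171, ln OS = −1.766 and ζ = 1.766/3.604 = 0.490.
Then ω_n = 4/(ζ t_s) = 4/(0.490 × 1.06) = 7.70 rad/s.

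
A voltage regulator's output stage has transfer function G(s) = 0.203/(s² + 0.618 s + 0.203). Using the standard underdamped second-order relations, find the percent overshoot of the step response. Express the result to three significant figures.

Matching coefficients with s² + 2ζω_n s + ω_n² gives ω_n² = 0.203 ⇒ ω_n = 0.451 rad/s, and ζ = 0.618/(2ω_n) = 0.686.
%OS = 100 e^{−πζ/√(1−ζ²)} with ζ = 0.686 gives 5.18%.

%OS ≈ 5.18%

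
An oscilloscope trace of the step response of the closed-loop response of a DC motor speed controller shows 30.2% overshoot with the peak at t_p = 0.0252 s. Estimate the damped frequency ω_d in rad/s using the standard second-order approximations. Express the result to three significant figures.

ω_d ≈ 125 rad/s

t_p = π/ω_d, so ω_d = π/0.0252 = 125 rad/s.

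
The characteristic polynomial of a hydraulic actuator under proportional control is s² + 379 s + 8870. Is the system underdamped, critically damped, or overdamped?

overdamped

a² − 4b = 110000 > 0 (two distinct real roots); the system is overdamped.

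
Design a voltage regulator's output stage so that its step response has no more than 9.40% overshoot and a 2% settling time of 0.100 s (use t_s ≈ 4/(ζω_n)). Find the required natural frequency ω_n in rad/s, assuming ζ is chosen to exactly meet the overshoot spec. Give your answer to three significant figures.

ω_n ≈ 66.5 rad/s

ζ = −ln(OS)/√(π² + (ln OS)²). With OS = 0.0940, ln OS = −2.364 and ζ = 2.364/3.932 = 0.601.
From t_s ≈ 4/(ζω_n): ω_n = 4/(ζ·t_s) = 4/(0.601·0.100) = 66.5 rad/s.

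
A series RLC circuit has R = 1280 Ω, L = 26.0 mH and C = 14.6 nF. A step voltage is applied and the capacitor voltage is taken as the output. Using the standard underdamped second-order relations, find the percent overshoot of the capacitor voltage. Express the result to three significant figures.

%OS ≈ 18.0%

For a series RLC circuit (capacitor voltage as output), ω_n = 1/√(LC) = 1/√(26.0 mH · 14.6 nF) = 51300 rad/s.
ζ = (R/2)·√(C/L) = (1280/2)·√(14.6 nF/26.0 mH) = 0.480.
%OS = 100 e^{−πζ/√(1−ζ²)} with ζ = 0.480 gives 18.0%.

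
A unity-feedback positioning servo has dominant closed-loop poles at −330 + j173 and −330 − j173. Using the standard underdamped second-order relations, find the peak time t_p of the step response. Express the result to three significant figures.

t_p = π/ω_d with ω_d = 173 (the imaginary part), so t_p = 0.0182 s.

t_p ≈ 0.0182 s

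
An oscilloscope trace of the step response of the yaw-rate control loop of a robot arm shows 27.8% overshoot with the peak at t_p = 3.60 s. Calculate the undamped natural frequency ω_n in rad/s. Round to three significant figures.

ω_n ≈ 0.942 rad/s

The overshoot fixes ζ = −ln(OS)/√(π²+ln²(OS)) = 0.377.
t_p = π/ω_d ⇒ ω_d = 0.873 rad/s; then ω_n = ω_d/√(1−ζ²) = 0.942 rad/s.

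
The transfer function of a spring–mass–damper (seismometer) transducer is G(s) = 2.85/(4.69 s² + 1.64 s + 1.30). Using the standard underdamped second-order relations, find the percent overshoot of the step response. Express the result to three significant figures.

Dividing through by 4.69: denominator becomes s² + 0.3497 s + 0.2772.
So ω_n = √0.2772 = 0.526 rad/s and ζ = 0.3497/(2·0.526) = 0.332.
Overshoot: exp(−π·0.332/√(1−0.332²)) = 0.331, i.e. 33.1%.

%OS ≈ 33.1%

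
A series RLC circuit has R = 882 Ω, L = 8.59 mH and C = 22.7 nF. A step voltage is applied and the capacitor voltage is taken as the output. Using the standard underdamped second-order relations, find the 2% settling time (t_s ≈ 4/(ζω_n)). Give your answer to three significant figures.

For a series RLC circuit (capacitor voltage as output), ω_n = 1/√(LC) = 1/√(8.59 mH · 22.7 nF) = 71600 rad/s.
ζ = (R/2)·√(C/L) = (882/2)·√(22.7 nF/8.59 mH) = 0.717.
t_s ≈ 4/(ζω_n) = 0.0000779 s.

t_s ≈ 0.0000779 s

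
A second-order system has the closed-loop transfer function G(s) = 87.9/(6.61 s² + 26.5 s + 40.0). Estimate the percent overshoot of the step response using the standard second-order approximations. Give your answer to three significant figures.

%OS ≈ 1.21%

Dividing through by 6.61: denominator becomes s² + 4.009 s + 6.051.
So ω_n = √6.051 = 2.46 rad/s and ζ = 4.009/(2·2.46) = 0.815.
%OS = 100 e^{−πζ/√(1−ζ²)} with ζ = 0.815 gives 1.21%.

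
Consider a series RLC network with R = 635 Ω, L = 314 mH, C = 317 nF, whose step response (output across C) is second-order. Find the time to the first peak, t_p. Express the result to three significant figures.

For a series RLC circuit (capacitor voltage as output), ω_n = 1/√(LC) = 1/√(314 mH · 317 nF) = 3170 rad/s.
ζ = (R/2)·√(C/L) = (635/2)·√(317 nF/314 mH) = 0.319.
ω_d = ω_n√(1−ζ²) = 3000 rad/s. t_p = π/ω_d = 0.00105 s.

t_p ≈ 0.00105 s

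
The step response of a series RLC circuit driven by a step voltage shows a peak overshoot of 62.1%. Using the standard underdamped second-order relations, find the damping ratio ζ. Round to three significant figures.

ζ = −ln(OS)/√(π² + (ln OS)²). With OS = 0.621, ln OS = −0.4764 and ζ = 0.4764/3.178 = 0.150.

ζ ≈ 0.150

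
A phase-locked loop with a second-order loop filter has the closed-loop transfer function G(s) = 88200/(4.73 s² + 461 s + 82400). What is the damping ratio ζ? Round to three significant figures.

ζ ≈ 0.369

Dividing through by 4.73: denominator becomes s² + 97.46 s + 17420.
So ω_n = √17420 = 132 rad/s and ζ = 97.46/(2·132) = 0.369.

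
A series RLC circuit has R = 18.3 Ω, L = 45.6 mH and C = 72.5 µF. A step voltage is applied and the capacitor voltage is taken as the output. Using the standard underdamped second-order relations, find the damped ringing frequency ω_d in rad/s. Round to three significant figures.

For a series RLC circuit (capacitor voltage as output), ω_n = 1/√(LC) = 1/√(45.6 mH · 72.5 µF) = 550 rad/s.
ζ = (R/2)·√(C/L) = (18.3/2)·√(72.5 µF/45.6 mH) = 0.365.
ω_d = 550·√(1 − 0.365²) = 512 rad/s.

ω_d ≈ 512 rad/s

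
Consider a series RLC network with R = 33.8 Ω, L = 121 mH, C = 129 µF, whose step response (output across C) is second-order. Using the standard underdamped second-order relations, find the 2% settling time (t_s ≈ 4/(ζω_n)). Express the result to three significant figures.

For a series RLC circuit (capacitor voltage as output), ω_n = 1/√(LC) = 1/√(121 mH · 129 µF) = 253 rad/s.
ζ = (R/2)·√(C/L) = (33.8/2)·√(129 µF/121 mH) = 0.552.
t_s ≈ 4/(ζω_n) = 0.0286 s.

t_s ≈ 0.0286 s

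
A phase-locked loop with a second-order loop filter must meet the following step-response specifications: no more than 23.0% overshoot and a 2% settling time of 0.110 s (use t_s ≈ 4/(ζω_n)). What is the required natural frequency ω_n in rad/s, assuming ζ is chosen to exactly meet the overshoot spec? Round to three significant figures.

ω_n ≈ 85.8 rad/s

From %OS = 100·exp(−πζ/√(1−ζ²)), invert to get ζ = −ln(OS)/√(π² + ln²(OS)) with OS = 0.230.
−ln 0.230 = 1.470, so ζ = 1.470/√(π² + 2.160) = 0.424.
From t_s ≈ 4/(ζω_n): ω_n = 4/(ζ·t_s) = 4/(0.424·0.110) = 85.8 rad/s.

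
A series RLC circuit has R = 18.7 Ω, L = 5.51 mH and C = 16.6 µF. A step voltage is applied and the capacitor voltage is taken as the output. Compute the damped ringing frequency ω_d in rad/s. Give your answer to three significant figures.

For a series RLC circuit (capacitor voltage as output), ω_n = 1/√(LC) = 1/√(5.51 mH · 16.6 µF) = 3310 rad/s.
ζ = (R/2)·√(C/L) = (18.7/2)·√(16.6 µF/5.51 mH) = 0.513.
The damped frequency ω_d = ω_n√(1−ζ²) = 2840 rad/s.

ω_d ≈ 2840 rad/s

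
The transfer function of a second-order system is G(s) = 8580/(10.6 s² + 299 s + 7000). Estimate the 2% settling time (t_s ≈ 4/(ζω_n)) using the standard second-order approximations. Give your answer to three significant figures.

Dividing through by 10.6: denominator becomes s² + 28.21 s + 660.4.
So ω_n = √660.4 = 25.7 rad/s and ζ = 28.21/(2·25.7) = 0.549.
t_s ≈ 4/(ζω_n) = 0.284 s.

t_s ≈ 0.284 s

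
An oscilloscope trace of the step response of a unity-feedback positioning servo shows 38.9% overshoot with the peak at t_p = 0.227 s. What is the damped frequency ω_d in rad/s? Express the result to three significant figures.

ω_d ≈ 13.8 rad/s

t_p = π/ω_d, so ω_d = π/0.227 = 13.8 rad/s.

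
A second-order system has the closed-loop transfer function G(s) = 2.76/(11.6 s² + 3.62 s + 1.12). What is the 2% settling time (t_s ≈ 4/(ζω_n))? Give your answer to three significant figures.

Dividing through by 11.6: denominator becomes s² + 0.3121 s + 0.09655.
So ω_n = √0.09655 = 0.311 rad/s and ζ = 0.3121/(2·0.311) = 0.502.
t_s ≈ 4/(ζω_n) = 25.6 s.

t_s ≈ 25.6 s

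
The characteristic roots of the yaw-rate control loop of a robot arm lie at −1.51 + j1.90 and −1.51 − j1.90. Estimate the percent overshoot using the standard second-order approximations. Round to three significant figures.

%OS ≈ 8.24%

With σ = 1.51, ω_d = 1.90: ω_n = √(σ²+ω_d²) = 2.43 rad/s, ζ = σ/ω_n = 0.622.
%OS = 100 e^{−πζ/√(1−ζ²)} with ζ = 0.622 gives 8.24%.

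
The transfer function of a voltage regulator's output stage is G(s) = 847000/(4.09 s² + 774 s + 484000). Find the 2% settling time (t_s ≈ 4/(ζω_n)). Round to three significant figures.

t_s ≈ 0.0423 s

Dividing through by 4.09: denominator becomes s² + 189.2 s + 118300.
So ω_n = √118300 = 344 rad/s and ζ = 189.2/(2·344) = 0.275.
t_s ≈ 4/(ζω_n) = 0.0423 s.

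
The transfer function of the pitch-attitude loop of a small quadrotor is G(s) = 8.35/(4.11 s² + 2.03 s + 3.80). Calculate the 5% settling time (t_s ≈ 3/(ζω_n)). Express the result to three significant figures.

Dividing through by 4.11: denominator becomes s² + 0.4939 s + 0.9246.
So ω_n = √0.9246 = 0.962 rad/s and ζ = 0.4939/(2·0.962) = 0.257.
t_s ≈ 3/(ζω_n) = 12.1 s.

t_s ≈ 12.1 s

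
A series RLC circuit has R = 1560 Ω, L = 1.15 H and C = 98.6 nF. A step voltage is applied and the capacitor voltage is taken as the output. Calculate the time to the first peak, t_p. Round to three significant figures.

t_p ≈ 0.00109 s

For a series RLC circuit (capacitor voltage as output), ω_n = 1/√(LC) = 1/√(1.15 H · 98.6 nF) = 2970 rad/s.
ζ = (R/2)·√(C/L) = (1560/2)·√(98.6 nF/1.15 H) = 0.228.
ω_d = 2970·√(1 − 0.228²) = 2890 rad/s. t_p = π/ω_d = 0.00109 s.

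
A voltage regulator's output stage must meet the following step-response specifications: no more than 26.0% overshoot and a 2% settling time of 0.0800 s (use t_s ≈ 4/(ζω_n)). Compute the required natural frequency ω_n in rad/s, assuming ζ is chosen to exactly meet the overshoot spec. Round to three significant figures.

ω_n ≈ 127 rad/s

Inverting the overshoot relation: ζ = |ln 0.260|/√(π² + ln²0.260) = 0.394.
Then ω_n = 4/(ζ t_s) = 4/(0.394 × 0.0800) = 127 rad/s.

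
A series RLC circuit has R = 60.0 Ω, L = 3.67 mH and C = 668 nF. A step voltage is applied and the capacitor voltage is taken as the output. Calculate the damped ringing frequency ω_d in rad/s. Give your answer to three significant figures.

ω_d ≈ 18500 rad/s

For a series RLC circuit (capacitor voltage as output), ω_n = 1/√(LC) = 1/√(3.67 mH · 668 nF) = 20200 rad/s.
ζ = (R/2)·√(C/L) = (60.0/2)·√(668 nF/3.67 mH) = 0.405.
ω_d = 20200·√(1 − 0.405²) = 18500 rad/s.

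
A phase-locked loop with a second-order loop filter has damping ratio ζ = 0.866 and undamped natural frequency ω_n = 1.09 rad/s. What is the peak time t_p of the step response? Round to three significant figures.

The damped frequency is ω_d = ω_n√(1−ζ²) = 1.09·√(1−0.750) = 0.545 rad/s.
Peak time t_p = π/ω_d = π/0.545 = 5.76 s.

t_p ≈ 5.76 s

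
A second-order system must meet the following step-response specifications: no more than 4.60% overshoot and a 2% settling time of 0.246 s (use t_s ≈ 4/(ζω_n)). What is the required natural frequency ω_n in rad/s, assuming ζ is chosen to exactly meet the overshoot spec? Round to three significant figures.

From %OS = 100·exp(−πζ/√(1−ζ²)), invert to get ζ = −ln(OS)/√(π² + ln²(OS)) with OS = 0.0460.
−ln 0.0460 = 3.079, so ζ = 3.079/√(π² + 9.481) = 0.700.
Then ω_n = 4/(ζ t_s) = 4/(0.700 × 0.246) = 23.2 rad/s.

ω_n ≈ 23.2 rad/s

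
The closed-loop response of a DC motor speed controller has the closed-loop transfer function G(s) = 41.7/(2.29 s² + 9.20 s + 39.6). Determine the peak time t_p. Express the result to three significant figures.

Dividing through by 2.29: denominator becomes s² + 4.017 s + 17.29.
So ω_n = √17.29 = 4.16 rad/s and ζ = 4.017/(2·4.16) = 0.483.
The damped frequency ω_d = ω_n√(1−ζ²) = 3.64 rad/s. t_p = π/ω_d = 0.863 s.

t_p ≈ 0.863 s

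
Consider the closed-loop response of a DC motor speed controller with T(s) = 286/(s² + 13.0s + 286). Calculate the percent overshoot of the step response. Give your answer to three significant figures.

%OS ≈ 27.0%

ω_n = √286 = 16.9 rad/s; ζ = 13.0/(2·16.9) = 0.384.
Overshoot: exp(−π·0.384/√(1−0.384²)) = 0.270, i.e. 27.0%.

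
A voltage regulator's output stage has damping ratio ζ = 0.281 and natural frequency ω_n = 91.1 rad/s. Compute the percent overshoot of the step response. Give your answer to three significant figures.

For an underdamped second-order system, %OS = 100·exp(−πζ/√(1−ζ²)).
πζ/√(1−ζ²) = π·0.281/√(1−0.0790) = 0.9199, so %OS = 100·e^(−0.9199) = 39.9%.

%OS ≈ 39.9%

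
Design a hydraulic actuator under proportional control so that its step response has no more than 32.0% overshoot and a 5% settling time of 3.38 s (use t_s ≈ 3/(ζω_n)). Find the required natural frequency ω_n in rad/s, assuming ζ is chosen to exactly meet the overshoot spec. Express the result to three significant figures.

ω_n ≈ 2.60 rad/s

From %OS = 100·exp(−πζ/√(1−ζ²)), invert to get ζ = −ln(OS)/√(π² + ln²(OS)) with OS = 0.320.
−ln 0.320 = 1.139, so ζ = 1.139/√(π² + 1.298) = 0.341.
From t_s ≈ 3/(ζω_n): ω_n = 3/(ζ·t_s) = 3/(0.341·3.38) = 2.60 rad/s.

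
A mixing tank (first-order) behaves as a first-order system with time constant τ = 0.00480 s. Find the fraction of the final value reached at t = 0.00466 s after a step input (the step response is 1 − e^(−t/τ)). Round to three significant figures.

y/y_∞ ≈ 0.621

y(t)/y_∞ = 1 − e^(−t/τ) = 1 − e^(−0.00466/0.00480) = 1 − e^(−0.971) = 0.621.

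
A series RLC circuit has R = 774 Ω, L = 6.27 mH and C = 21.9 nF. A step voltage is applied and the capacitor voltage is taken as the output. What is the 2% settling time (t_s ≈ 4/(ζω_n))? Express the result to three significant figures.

For a series RLC circuit (capacitor voltage as output), ω_n = 1/√(LC) = 1/√(6.27 mH · 21.9 nF) = 85300 rad/s.
ζ = (R/2)·√(C/L) = (774/2)·√(21.9 nF/6.27 mH) = 0.723.
t_s ≈ 4/(ζω_n) = 0.0000648 s.

t_s ≈ 0.0000648 s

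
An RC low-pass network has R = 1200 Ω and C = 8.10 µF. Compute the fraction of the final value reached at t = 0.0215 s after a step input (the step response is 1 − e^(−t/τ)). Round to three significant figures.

τ = RC = 1200 × 8.10 µF = 0.00972 s.
y(t)/y_∞ = 1 − e^(−t/τ) = 1 − e^(−0.0215/0.00972) = 1 − e^(−2.21) = 0.891.

y/y_∞ ≈ 0.891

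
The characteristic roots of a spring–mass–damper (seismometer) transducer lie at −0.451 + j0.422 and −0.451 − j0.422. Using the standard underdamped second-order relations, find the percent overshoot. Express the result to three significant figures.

%OS ≈ 3.48%

|pole| = ω_n = √(0.451² + 0.422²) = 0.618 rad/s; ζ = cos θ = σ/ω_n = 0.730.
Overshoot: exp(−π·0.730/√(1−0.730²)) = 0.0348, i.e. 3.48%.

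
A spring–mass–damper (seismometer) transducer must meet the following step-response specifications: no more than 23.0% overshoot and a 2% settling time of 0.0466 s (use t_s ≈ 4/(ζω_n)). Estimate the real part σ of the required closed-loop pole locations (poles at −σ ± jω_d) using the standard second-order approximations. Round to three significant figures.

σ ≈ 85.8

The settling-time spec alone fixes σ = ζω_n = 4/t_s = 4/0.0466 = 85.8.
(Overshoot then fixes ζ = 0.424 and hence ω_d = σ·√(1−ζ²)/ζ = 183 rad/s.)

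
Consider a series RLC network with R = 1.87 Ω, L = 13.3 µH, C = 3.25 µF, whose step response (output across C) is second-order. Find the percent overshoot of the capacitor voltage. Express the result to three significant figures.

For a series RLC circuit (capacitor voltage as output), ω_n = 1/√(LC) = 1/√(13.3 µH · 3.25 µF) = 152000 rad/s.
ζ = (R/2)·√(C/L) = (1.87/2)·√(3.25 µF/13.3 µH) = 0.462.
Overshoot: exp(−π·0.462/√(1−0.462²)) = 0.194, i.e. 19.4%.

%OS ≈ 19.4%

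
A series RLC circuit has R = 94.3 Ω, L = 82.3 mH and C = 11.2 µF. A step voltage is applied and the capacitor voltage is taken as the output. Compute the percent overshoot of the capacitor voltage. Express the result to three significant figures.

For a series RLC circuit (capacitor voltage as output), ω_n = 1/√(LC) = 1/√(82.3 mH · 11.2 µF) = 1040 rad/s.
ζ = (R/2)·√(C/L) = (94.3/2)·√(11.2 µF/82.3 mH) = 0.550.
%OS = 100 e^{−πζ/√(1−ζ²)} with ζ = 0.550 gives 12.6%.

%OS ≈ 12.6%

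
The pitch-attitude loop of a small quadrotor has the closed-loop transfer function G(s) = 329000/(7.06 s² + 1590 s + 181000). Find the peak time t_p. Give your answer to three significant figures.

t_p ≈ 0.0276 s

Dividing through by 7.06: denominator becomes s² + 225.2 s + 25640.
So ω_n = √25640 = 160 rad/s and ζ = 225.2/(2·160) = 0.703.
The damped frequency ω_d = ω_n√(1−ζ²) = 114 rad/s. t_p = π/ω_d = 0.0276 s.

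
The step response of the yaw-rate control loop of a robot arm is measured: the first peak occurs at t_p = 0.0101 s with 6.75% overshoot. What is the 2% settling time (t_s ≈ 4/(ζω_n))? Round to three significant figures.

t_s ≈ 0.0150 s

ζ from %OS: ζ = |ln 0.0675|/√(π²+ln²0.0675) = 0.651.
From t_p = π/ω_d, ω_d = π/0.0101 = 311 rad/s, so ω_n = ω_d/√(1−ζ²) = 410 rad/s.
t_s ≈ 4/(ζω_n) = 4/(0.651·410) = 0.0150 s.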